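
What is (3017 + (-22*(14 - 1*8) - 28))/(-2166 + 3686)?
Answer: 2857/1520 ≈ 1.8796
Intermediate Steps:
(3017 + (-22*(14 - 1*8) - 28))/(-2166 + 3686) = (3017 + (-22*(14 - 8) - 28))/1520 = (3017 + (-22*6 - 28))*(1/1520) = (3017 + (-132 - 28))*(1/1520) = (3017 - 160)*(1/1520) = 2857*(1/1520) = 2857/1520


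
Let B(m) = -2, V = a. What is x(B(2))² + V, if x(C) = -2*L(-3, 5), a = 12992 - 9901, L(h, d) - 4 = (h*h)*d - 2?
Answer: 11927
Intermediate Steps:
L(h, d) = 2 + d*h² (L(h, d) = 4 + ((h*h)*d - 2) = 4 + (h²*d - 2) = 4 + (d*h² - 2) = 4 + (-2 + d*h²) = 2 + d*h²)
a = 3091
V = 3091
x(C) = -94 (x(C) = -2*(2 + 5*(-3)²) = -2*(2 + 5*9) = -2*(2 + 45) = -2*47 = -94)
x(B(2))² + V = (-94)² + 3091 = 8836 + 3091 = 11927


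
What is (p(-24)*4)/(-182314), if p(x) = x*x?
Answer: -1152/91157 ≈ -0.012638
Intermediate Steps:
p(x) = x²
(p(-24)*4)/(-182314) = ((-24)²*4)/(-182314) = (576*4)*(-1/182314) = 2304*(-1/182314) = -1152/91157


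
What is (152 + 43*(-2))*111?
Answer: 7326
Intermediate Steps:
(152 + 43*(-2))*111 = (152 - 86)*111 = 66*111 = 7326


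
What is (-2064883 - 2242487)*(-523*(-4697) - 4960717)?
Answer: 10786455650820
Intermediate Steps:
(-2064883 - 2242487)*(-523*(-4697) - 4960717) = -4307370*(2456531 - 4960717) = -4307370*(-2504186) = 10786455650820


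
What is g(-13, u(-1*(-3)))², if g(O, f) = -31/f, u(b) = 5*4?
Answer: 961/400 ≈ 2.4025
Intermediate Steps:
u(b) = 20
g(-13, u(-1*(-3)))² = (-31/20)² = 961/400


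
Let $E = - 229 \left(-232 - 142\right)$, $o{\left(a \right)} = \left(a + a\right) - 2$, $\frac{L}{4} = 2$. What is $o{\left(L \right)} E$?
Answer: $1199044$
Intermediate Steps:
$L = 8$ ($L = 4 \cdot 2 = 8$)
$o{\left(a \right)} = -2 + 2 a$ ($o{\left(a \right)} = 2 a - 2 = -2 + 2 a$)
$E = 85646$ ($E = \left(-229\right) \left(-374\right) = 85646$)
$o{\left(L \right)} E = \left(-2 + 2 \cdot 8\right) 85646 = \left(-2 + 16\right) 85646 = 14 \cdot 85646 = 1199044$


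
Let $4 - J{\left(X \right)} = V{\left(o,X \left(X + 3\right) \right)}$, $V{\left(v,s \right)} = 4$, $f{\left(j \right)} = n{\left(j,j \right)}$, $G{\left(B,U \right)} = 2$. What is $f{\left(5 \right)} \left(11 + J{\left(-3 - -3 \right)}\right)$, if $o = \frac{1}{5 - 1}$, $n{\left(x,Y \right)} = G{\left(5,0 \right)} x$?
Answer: $110$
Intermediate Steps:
$n{\left(x,Y \right)} = 2 x$
$o = \frac{1}{4} \approx 0.25$
$f{\left(j \right)} = 2 j$
$J{\left(X \right)} = 0$ ($J{\left(X \right)} = 4 - 4 = 0$)
$f{\left(5 \right)} \left(11 + J{\left(-3 - -3 \right)}\right) = 2 \cdot 5 \left(11 + 0\right) = 10 \cdot 11 = 110$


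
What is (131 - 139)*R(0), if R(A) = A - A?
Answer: 0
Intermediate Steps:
R(A) = 0
(131 - 139)*R(0) = (131 - 139)*0 = -8*0 = 0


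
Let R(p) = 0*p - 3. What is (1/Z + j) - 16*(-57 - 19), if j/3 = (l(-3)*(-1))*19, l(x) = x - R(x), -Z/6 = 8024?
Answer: 58543103/48144 ≈ 1216.0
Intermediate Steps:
Z = -48144 (Z = -6*8024 = -48144)
R(p) = -3 (R(p) = 0 - 3 = -3)
l(x) = 3 + x (l(x) = x - 1*(-3) = x + 3 = 3 + x)
j = 0 (j = 3*(((3 - 3)*(-1))*19) = 3*((0*(-1))*19) = 3*(0*19) = 3*0 = 0)
(1/Z + j) - 16*(-57 - 19) = (1/(-48144) + 0) - 16*(-57 - 19) = (-1/48144 + 0) - 16*(-76) = -1/48144 + 1216 = 58543103/48144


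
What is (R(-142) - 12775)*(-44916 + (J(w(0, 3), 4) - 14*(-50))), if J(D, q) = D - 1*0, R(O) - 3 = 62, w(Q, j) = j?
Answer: 561947230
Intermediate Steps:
R(O) = 65 (R(O) = 3 + 62 = 65)
J(D, q) = D (J(D, q) = D + 0 = D)
(R(-142) - 12775)*(-44916 + (J(w(0, 3), 4) - 14*(-50))) = (65 - 12775)*(-44916 + (3 - 14*(-50))) = -12710*(-44916 + (3 + 700)) = -12710*(-44916 + 703) = -12710*(-44213) = 561947230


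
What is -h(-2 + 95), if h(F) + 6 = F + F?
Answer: -180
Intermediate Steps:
h(F) = -6 + 2*F (h(F) = -6 + (F + F) = -6 + 2*F)
-h(-2 + 95) = -(-6 + 2*(-2 + 95)) = -(-6 + 2*93) = -(-6 + 186) = -1*180 = -180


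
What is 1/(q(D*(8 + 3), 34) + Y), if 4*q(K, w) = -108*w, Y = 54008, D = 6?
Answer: 1/53090 ≈ 1.8836e-5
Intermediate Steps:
q(K, w) = -27*w (q(K, w) = (-108*w)/4 = -27*w)
1/(q(D*(8 + 3), 34) + Y) = 1/(-27*34 + 54008) = 1/(-918 + 54008) = 1/53090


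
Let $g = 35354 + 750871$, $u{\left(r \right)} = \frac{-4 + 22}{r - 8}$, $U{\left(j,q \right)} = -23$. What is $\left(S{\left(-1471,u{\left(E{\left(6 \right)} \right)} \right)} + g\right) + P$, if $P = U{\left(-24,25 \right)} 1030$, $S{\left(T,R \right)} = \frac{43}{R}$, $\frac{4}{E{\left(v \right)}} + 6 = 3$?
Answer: $\frac{20587843}{27} \approx 7.6251 \cdot 10^{5}$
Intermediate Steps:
$E{\left(v \right)} = - \frac{4}{3}$ ($E{\left(v \right)} = \frac{4}{-6 + 3} = \frac{4}{-3} = 4 \left(- \frac{1}{3}\right) = - \frac{4}{3}$)
$u{\left(r \right)} = \frac{18}{-8 + r}$
$g = 786225$
$P = -23690$ ($P = \left(-23\right) 1030 = -23690$)
$\left(S{\left(-1471,u{\left(E{\left(6 \right)} \right)} \right)} + g\right) + P = \left(\frac{43}{18 \frac{1}{-8 - \frac{4}{3}}} + 786225\right) - 23690 = \left(\frac{43}{18 \frac{1}{- \frac{28}{3}}} + 786225\right) - 23690 = \left(\frac{43}{18 \left(- \frac{3}{28}\right)} + 786225\right) - 23690 = \left(\frac{43}{- \frac{27}{14}} + 786225\right) - 23690 = \left(43 \left(- \frac{14}{27}\right) + 786225\right) - 23690 = \left(- \frac{602}{27} + 786225\right) - 23690 = \frac{21227473}{27} - 23690 = \frac{20587843}{27}$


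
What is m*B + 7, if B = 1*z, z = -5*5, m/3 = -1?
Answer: 82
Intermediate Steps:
m = -3 (m = 3*(-1) = -3)
z = -25
B = -25 (B = 1*(-25) = -25)
m*B + 7 = -3*(-25) + 7 = 75 + 7 = 82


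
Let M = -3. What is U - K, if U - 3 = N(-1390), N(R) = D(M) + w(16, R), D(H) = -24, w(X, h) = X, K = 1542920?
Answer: -1542925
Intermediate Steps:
N(R) = -8 (N(R) = -24 + 16 = -8)
U = -5 (U = 3 - 8 = -5)
U - K = -5 - 1*1542920 = -5 - 1542920 = -1542925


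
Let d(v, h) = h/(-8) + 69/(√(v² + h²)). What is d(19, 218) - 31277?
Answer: -125217/4 + 69*√47885/47885 ≈ -31304.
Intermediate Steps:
d(v, h) = 69/√(h² + v²) - h/8 (d(v, h) = h*(-⅛) + 69/(√(h² + v²)) = -h/8 + 69/√(h² + v²) = 69/√(h² + v²) - h/8)
d(19, 218) - 31277 = (69/√(218² + 19²) - ⅛*218) - 31277 = (69/√(47524 + 361) - 109/4) - 31277 = (69/√47885 - 109/4) - 31277 = (69*(√47885/47885) - 109/4) - 31277 = (69*√47885/47885 - 109/4) - 31277 = (-109/4 + 69*√47885/47885) - 31277 = -125217/4 + 69*√47885/47885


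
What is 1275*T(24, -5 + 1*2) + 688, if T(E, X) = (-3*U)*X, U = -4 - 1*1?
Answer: -56687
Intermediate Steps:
U = -5 (U = -4 - 1 = -5)
T(E, X) = 15*X (T(E, X) = (-3*(-5))*X = 15*X)
1275*T(24, -5 + 1*2) + 688 = 1275*(15*(-5 + 1*2)) + 688 = 1275*(15*(-5 + 2)) + 688 = 1275*(15*(-3)) + 688 = 1275*(-45) + 688 = -57375 + 688 = -56687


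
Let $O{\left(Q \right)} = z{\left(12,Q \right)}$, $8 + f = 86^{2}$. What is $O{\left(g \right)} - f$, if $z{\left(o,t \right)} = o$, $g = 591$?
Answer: $-7376$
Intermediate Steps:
$f = 7388$ ($f = -8 + 86^{2} = -8 + 7396 = 7388$)
$O{\left(Q \right)} = 12$
$O{\left(g \right)} - f = 12 - 7388 = -7376$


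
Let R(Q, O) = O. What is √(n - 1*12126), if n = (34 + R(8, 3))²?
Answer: I*√10757 ≈ 103.72*I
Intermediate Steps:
n = 1369 (n = (34 + 3)² = 37² = 1369)
√(n - 1*12126) = √(1369 - 1*12126) = √(1369 - 12126) = √(-10757) = I*√10757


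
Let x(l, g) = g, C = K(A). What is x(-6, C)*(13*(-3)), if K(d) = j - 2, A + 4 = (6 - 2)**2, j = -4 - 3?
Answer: 351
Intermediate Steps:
j = -7
A = 12 (A = -4 + (6 - 2)**2 = -4 + 4**2 = -4 + 16 = 12)
K(d) = -9 (K(d) = -7 - 2 = -9)
C = -9
x(-6, C)*(13*(-3)) = -117*(-3) = -9*(-39) = 351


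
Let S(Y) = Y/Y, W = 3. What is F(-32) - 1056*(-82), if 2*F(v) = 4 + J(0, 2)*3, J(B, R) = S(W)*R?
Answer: 86597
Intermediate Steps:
S(Y) = 1
J(B, R) = R (J(B, R) = 1*R = R)
F(v) = 5 (F(v) = (4 + 2*3)/2 = (4 + 6)/2 = (1/2)*10 = 5)
F(-32) - 1056*(-82) = 5 - 1056*(-82) = 5 + 86592 = 86597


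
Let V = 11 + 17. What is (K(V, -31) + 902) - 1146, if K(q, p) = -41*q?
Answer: -1392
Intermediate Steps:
V = 28
(K(V, -31) + 902) - 1146 = (-41*28 + 902) - 1146 = (-1148 + 902) - 1146 = -246 - 1146 = -1392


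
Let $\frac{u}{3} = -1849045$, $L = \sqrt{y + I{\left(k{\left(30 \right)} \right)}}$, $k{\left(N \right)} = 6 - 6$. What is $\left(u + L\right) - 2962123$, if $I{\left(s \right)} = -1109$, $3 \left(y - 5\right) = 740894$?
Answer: $-8509258 + \frac{\sqrt{2212746}}{3} \approx -8.5088 \cdot 10^{6}$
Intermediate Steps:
$k{\left(N \right)} = 0$
$y = \frac{740909}{3}$ ($y = 5 + \frac{1}{3} \cdot 740894 = 5 + \frac{740894}{3} = \frac{740909}{3} \approx 2.4697 \cdot 10^{5}$)
$L = \frac{\sqrt{2212746}}{3}$ ($L = \sqrt{\frac{740909}{3} - 1109} = \sqrt{\frac{737582}{3}} = \frac{\sqrt{2212746}}{3} \approx 495.84$)
$u = -5547135$ ($u = 3 \left(-1849045\right) = -5547135$)
$\left(u + L\right) - 2962123 = \left(-5547135 + \frac{\sqrt{2212746}}{3}\right) - 2962123 = -8509258 + \frac{\sqrt{2212746}}{3}$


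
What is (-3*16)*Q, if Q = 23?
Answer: -1104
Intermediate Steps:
(-3*16)*Q = -3*16*23 = -1*48*23 = -48*23 = -1104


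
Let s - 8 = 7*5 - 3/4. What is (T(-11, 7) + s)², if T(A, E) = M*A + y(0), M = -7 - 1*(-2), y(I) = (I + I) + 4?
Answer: 164025/16 ≈ 10252.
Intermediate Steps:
y(I) = 4 + 2*I (y(I) = 2*I + 4 = 4 + 2*I)
M = -5 (M = -7 + 2 = -5)
T(A, E) = 4 - 5*A (T(A, E) = -5*A + (4 + 2*0) = -5*A + (4 + 0) = -5*A + 4 = 4 - 5*A)
s = 169/4 (s = 8 + (7*5 - 3/4) = 8 + (35 - 3*¼) = 8 + (35 - ¾) = 8 + 137/4 = 169/4 ≈ 42.250)
(T(-11, 7) + s)² = ((4 - 5*(-11)) + 169/4)² = ((4 + 55) + 169/4)² = (59 + 169/4)² = (405/4)² = 164025/16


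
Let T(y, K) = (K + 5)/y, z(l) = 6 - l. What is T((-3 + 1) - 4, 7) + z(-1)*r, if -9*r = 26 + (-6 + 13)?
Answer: -83/3 ≈ -27.667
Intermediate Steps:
r = -11/3 (r = -(26 + (-6 + 13))/9 = -(26 + 7)/9 = -⅑*33 = -11/3 ≈ -3.6667)
T(y, K) = (5 + K)/y
T((-3 + 1) - 4, 7) + z(-1)*r = (5 + 7)/((-3 + 1) - 4) + (6 - 1*(-1))*(-11/3) = 12/(-2 - 4) + (6 + 1)*(-11/3) = 12/(-6) + 7*(-11/3) = -⅙*12 - 77/3 = -2 - 77/3 = -83/3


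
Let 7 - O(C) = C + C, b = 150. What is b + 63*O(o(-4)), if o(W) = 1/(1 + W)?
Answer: 633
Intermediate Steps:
O(C) = 7 - 2*C (O(C) = 7 - (C + C) = 7 - 2*C)
b + 63*O(o(-4)) = 150 + 63*(7 - 2/(1 - 4)) = 150 + 63*(7 - 2/(-3)) = 150 + 63*(7 - 2*(-1/3)) = 150 + 63*(7 + 2/3) = 150 + 63*(23/3) = 150 + 483 = 633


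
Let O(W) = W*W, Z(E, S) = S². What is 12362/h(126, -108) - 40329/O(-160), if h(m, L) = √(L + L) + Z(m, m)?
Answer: (-120987*√6 + 161898002*I)/(76800*(√6 - 2646*I)) ≈ -0.79669 - 0.00072083*I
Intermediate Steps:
O(W) = W²
h(m, L) = m² + √2*√L (h(m, L) = √(L + L) + m² = √(2*L) + m² = √2*√L + m² = m² + √2*√L)
12362/h(126, -108) - 40329/O(-160) = 12362/(126² + √2*√(-108)) - 40329/((-160)²) = 12362/(15876 + √2*(6*I*√3)) - 40329/25600 = 12362/(15876 + 6*I*√6) - 40329*1/25600 = 12362/(15876 + 6*I*√6) - 40329/25600 = -40329/25600 + 12362/(15876 + 6*I*√6)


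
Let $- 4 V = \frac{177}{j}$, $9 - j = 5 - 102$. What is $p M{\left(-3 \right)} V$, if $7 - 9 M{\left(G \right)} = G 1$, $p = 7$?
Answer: $- \frac{2065}{636} \approx -3.2469$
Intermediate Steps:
$j = 106$ ($j = 9 - \left(5 - 102\right) = 9 - -97 = 9 + 97 = 106$)
$M{\left(G \right)} = \frac{7}{9} - \frac{G}{9}$ ($M{\left(G \right)} = \frac{7}{9} - \frac{G 1}{9} = \frac{7}{9} - \frac{G}{9}$)
$V = - \frac{177}{424}$ ($V = - \frac{177 \cdot \frac{1}{106}}{4} = \left(- \frac{1}{4}\right) \frac{177}{106} = - \frac{177}{424} \approx -0.41745$)
$p M{\left(-3 \right)} V = 7 \left(\frac{7}{9} - - \frac{1}{3}\right) \left(- \frac{177}{424}\right) = 7 \left(\frac{7}{9} + \frac{1}{3}\right) \left(- \frac{177}{424}\right) = 7 \cdot \frac{10}{9} \left(- \frac{177}{424}\right) = \frac{70}{9} \left(- \frac{177}{424}\right) = - \frac{2065}{636}$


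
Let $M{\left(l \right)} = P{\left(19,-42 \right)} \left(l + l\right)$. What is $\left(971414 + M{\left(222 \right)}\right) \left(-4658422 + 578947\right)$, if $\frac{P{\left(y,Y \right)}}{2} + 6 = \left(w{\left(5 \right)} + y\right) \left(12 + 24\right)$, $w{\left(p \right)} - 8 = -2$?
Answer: $-7201440104850$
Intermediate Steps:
$w{\left(p \right)} = 6$ ($w{\left(p \right)} = 8 - 2 = 6$)
$P{\left(y,Y \right)} = 420 + 72 y$ ($P{\left(y,Y \right)} = -12 + 2 \left(6 + y\right) \left(12 + 24\right) = -12 + 2 \left(6 + y\right) 36 = -12 + 2 \left(216 + 36 y\right) = -12 + \left(432 + 72 y\right) = 420 + 72 y$)
$M{\left(l \right)} = 3576 l$ ($M{\left(l \right)} = \left(420 + 72 \cdot 19\right) \left(l + l\right) = \left(420 + 1368\right) 2 l = 1788 \cdot 2 l = 3576 l$)
$\left(971414 + M{\left(222 \right)}\right) \left(-4658422 + 578947\right) = \left(971414 + 3576 \cdot 222\right) \left(-4658422 + 578947\right) = \left(971414 + 793872\right) \left(-4079475\right) = 1765286 \left(-4079475\right) = -7201440104850$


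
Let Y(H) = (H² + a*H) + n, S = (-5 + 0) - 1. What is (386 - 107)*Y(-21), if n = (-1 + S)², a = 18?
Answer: 31248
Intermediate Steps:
S = -6 (S = -5 - 1 = -6)
n = 49 (n = (-1 - 6)² = (-7)² = 49)
Y(H) = 49 + H² + 18*H (Y(H) = (H² + 18*H) + 49 = 49 + H² + 18*H)
(386 - 107)*Y(-21) = (386 - 107)*(49 + (-21)² + 18*(-21)) = 279*(49 + 441 - 378) = 279*112 = 31248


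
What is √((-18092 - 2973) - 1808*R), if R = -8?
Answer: I*√6601 ≈ 81.247*I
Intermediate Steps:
√((-18092 - 2973) - 1808*R) = √((-18092 - 2973) - 1808*(-8)) = √(-21065 + 14464) = √(-6601) = I*√6601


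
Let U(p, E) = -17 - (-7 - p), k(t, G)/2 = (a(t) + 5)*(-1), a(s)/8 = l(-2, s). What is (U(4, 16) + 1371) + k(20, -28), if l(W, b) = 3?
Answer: 1307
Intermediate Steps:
a(s) = 24 (a(s) = 8*3 = 24)
k(t, G) = -58 (k(t, G) = 2*((24 + 5)*(-1)) = 2*(29*(-1)) = 2*(-29) = -58)
U(p, E) = -10 + p (U(p, E) = -17 + (7 + p) = -10 + p)
(U(4, 16) + 1371) + k(20, -28) = ((-10 + 4) + 1371) - 58 = (-6 + 1371) - 58 = 1365 - 58 = 1307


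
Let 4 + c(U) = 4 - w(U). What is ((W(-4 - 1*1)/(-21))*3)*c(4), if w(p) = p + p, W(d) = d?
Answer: -40/7 ≈ -5.7143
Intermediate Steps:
w(p) = 2*p
c(U) = -2*U (c(U) = -4 + (4 - 2*U) = -2*U)
((W(-4 - 1*1)/(-21))*3)*c(4) = (((-4 - 1*1)/(-21))*3)*(-2*4) = (((-4 - 1)*(-1/21))*3)*(-8) = (-5*(-1/21)*3)*(-8) = ((5/21)*3)*(-8) = (5/7)*(-8) = -40/7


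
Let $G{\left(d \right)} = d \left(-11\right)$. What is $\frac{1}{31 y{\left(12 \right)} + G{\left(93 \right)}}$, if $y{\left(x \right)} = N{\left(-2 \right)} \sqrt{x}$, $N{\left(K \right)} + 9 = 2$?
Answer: $- \frac{11}{5177} + \frac{14 \sqrt{3}}{15531} \approx -0.00056347$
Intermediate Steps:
$G{\left(d \right)} = - 11 d$
$N{\left(K \right)} = -7$ ($N{\left(K \right)} = -9 + 2 = -7$)
$y{\left(x \right)} = - 7 \sqrt{x}$
$\frac{1}{31 y{\left(12 \right)} + G{\left(93 \right)}} = \frac{1}{31 \left(- 7 \sqrt{12}\right) - 1023} = \frac{1}{31 \left(- 7 \cdot 2 \sqrt{3}\right) - 1023} = \frac{1}{31 \left(- 14 \sqrt{3}\right) - 1023} = \frac{1}{- 434 \sqrt{3} - 1023} = \frac{1}{-1023 - 434 \sqrt{3}}$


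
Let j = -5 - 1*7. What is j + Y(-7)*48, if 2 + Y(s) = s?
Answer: -444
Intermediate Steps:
j = -12 (j = -5 - 7 = -12)
Y(s) = -2 + s
j + Y(-7)*48 = -12 + (-2 - 7)*48 = -12 - 9*48 = -12 - 432 = -444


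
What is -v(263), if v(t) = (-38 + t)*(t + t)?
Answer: -118350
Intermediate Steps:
v(t) = 2*t*(-38 + t) (v(t) = (-38 + t)*(2*t) = 2*t*(-38 + t))
-v(263) = -2*263*(-38 + 263) = -2*263*225 = -1*118350 = -118350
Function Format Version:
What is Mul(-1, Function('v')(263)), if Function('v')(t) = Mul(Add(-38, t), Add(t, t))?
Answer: -118350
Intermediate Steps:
Function('v')(t) = Mul(2, t, Add(-38, t)) (Function('v')(t) = Mul(Add(-38, t), Mul(2, t)) = Mul(2, t, Add(-38, t)))
Mul(-1, Function('v')(263)) = Mul(-1, Mul(2, 263, Add(-38, 263))) = Mul(-1, Mul(2, 263, 225)) = Mul(-1, 118350) = -118350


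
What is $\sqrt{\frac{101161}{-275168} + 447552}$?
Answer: $\frac{5 \sqrt{84718646500594}}{68792} \approx 668.99$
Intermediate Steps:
$\sqrt{\frac{101161}{-275168} + 447552} = \sqrt{101161 \left(- \frac{1}{275168}\right) + 447552} = \sqrt{- \frac{101161}{275168} + 447552} = \sqrt{\frac{123151887575}{275168}} = \frac{5 \sqrt{84718646500594}}{68792}$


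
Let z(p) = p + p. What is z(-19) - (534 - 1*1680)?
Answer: 1108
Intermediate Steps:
z(p) = 2*p
z(-19) - (534 - 1*1680) = 2*(-19) - (534 - 1*1680) = -38 - (534 - 1680) = -38 - 1*(-1146) = -38 + 1146 = 1108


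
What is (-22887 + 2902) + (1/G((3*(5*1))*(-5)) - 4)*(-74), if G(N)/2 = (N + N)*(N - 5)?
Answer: -236268037/12000 ≈ -19689.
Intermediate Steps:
G(N) = 4*N*(-5 + N) (G(N) = 2*((N + N)*(N - 5)) = 2*((2*N)*(-5 + N)) = 2*(2*N*(-5 + N)) = 4*N*(-5 + N))
(-22887 + 2902) + (1/G((3*(5*1))*(-5)) - 4)*(-74) = (-22887 + 2902) + (1/(4*((3*(5*1))*(-5))*(-5 + (3*(5*1))*(-5))) - 4)*(-74) = -19985 + (1/(4*((3*5)*(-5))*(-5 + (3*5)*(-5))) - 4)*(-74) = -19985 + (1/(4*(15*(-5))*(-5 + 15*(-5))) - 4)*(-74) = -19985 + (1/(4*(-75)*(-5 - 75)) - 4)*(-74) = -19985 + (1/(4*(-75)*(-80)) - 4)*(-74) = -19985 + (1/24000 - 4)*(-74) = -19985 - 95999/24000*(-74) = -19985 + 3551963/12000 = -236268037/12000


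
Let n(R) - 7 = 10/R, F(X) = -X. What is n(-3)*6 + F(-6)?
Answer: 28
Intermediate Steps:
n(R) = 7 + 10/R
n(-3)*6 + F(-6) = (7 + 10/(-3))*6 - 1*(-6) = (7 + 10*(-1/3))*6 + 6 = (7 - 10/3)*6 + 6 = (11/3)*6 + 6 = 22 + 6 = 28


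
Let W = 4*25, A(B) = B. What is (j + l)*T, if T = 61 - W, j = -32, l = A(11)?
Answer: 819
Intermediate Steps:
l = 11
W = 100
T = -39 (T = 61 - 1*100 = 61 - 100 = -39)
(j + l)*T = (-32 + 11)*(-39) = -21*(-39) = 819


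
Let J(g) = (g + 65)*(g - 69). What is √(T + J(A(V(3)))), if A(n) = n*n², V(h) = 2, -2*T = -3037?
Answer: I*√11738/2 ≈ 54.171*I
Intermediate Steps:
T = 3037/2 (T = -½*(-3037) = 3037/2 ≈ 1518.5)
A(n) = n³
J(g) = (-69 + g)*(65 + g) (J(g) = (65 + g)*(-69 + g) = (-69 + g)*(65 + g))
√(T + J(A(V(3)))) = √(3037/2 + (-4485 + (2³)² - 4*2³)) = √(3037/2 + (-4485 + 8² - 4*8)) = √(3037/2 + (-4485 + 64 - 32)) = √(3037/2 - 4453) = √(-5869/2) = I*√11738/2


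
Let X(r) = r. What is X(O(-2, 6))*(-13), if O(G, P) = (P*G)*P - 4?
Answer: 988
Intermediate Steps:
O(G, P) = -4 + G*P² (O(G, P) = (G*P)*P - 4 = G*P² - 4 = -4 + G*P²)
X(O(-2, 6))*(-13) = (-4 - 2*6²)*(-13) = (-4 - 2*36)*(-13) = (-4 - 72)*(-13) = -76*(-13) = 988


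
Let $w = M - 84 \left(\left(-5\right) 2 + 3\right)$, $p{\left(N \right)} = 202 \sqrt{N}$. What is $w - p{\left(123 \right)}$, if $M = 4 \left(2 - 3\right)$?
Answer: $584 - 202 \sqrt{123} \approx -1656.3$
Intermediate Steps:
$M = -4$ ($M = 4 \left(-1\right) = -4$)
$w = 584$ ($w = -4 - 84 \left(\left(-5\right) 2 + 3\right) = -4 - 84 \left(-10 + 3\right) = -4 - -588 = -4 + 588 = 584$)
$w - p{\left(123 \right)} = 584 - 202 \sqrt{123}$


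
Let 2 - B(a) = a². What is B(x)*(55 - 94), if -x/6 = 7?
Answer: 68718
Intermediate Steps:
x = -42 (x = -6*7 = -42)
B(a) = 2 - a²
B(x)*(55 - 94) = (2 - 1*(-42)²)*(55 - 94) = (2 - 1*1764)*(-39) = (2 - 1764)*(-39) = -1762*(-39) = 68718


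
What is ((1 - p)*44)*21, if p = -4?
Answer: 4620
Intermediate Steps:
((1 - p)*44)*21 = ((1 - 1*(-4))*44)*21 = ((1 + 4)*44)*21 = (5*44)*21 = 220*21 = 4620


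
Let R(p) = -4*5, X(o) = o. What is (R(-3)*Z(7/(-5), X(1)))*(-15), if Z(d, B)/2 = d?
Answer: -840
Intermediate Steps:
Z(d, B) = 2*d
R(p) = -20
(R(-3)*Z(7/(-5), X(1)))*(-15) = -40*7/(-5)*(-15) = -40*7*(-⅕)*(-15) = -40*(-7)/5*(-15) = -20*(-14/5)*(-15) = 56*(-15) = -840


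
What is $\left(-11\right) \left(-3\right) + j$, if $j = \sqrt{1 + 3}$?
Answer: $35$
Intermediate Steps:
$j = 2$ ($j = \sqrt{4} = 2$)
$\left(-11\right) \left(-3\right) + j = \left(-11\right) \left(-3\right) + 2 = 33 + 2 = 35$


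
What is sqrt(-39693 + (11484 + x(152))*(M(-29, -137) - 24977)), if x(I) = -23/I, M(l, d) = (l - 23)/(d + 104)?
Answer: I*sqrt(1804328042468622)/2508 ≈ 16937.0*I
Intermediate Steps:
M(l, d) = (-23 + l)/(104 + d)
sqrt(-39693 + (11484 + x(152))*(M(-29, -137) - 24977)) = sqrt(-39693 + (11484 - 23/152)*((-23 - 29)/(104 - 137) - 24977)) = sqrt(-39693 + (11484 - 23*1/152)*(-52/(-33) - 24977)) = sqrt(-39693 + (11484 - 23/152)*(-1/33*(-52) - 24977)) = sqrt(-39693 + 1745545*(52/33 - 24977)/152) = sqrt(-39693 + (1745545/152)*(-824189/33)) = sqrt(-39693 - 1438658988005/5016) = sqrt(-1438858088093/5016) = I*sqrt(1804328042468622)/2508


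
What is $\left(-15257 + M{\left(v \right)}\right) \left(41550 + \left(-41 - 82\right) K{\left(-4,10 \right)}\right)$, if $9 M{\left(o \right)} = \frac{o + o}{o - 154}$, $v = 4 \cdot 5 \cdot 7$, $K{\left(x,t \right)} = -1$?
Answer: $- \frac{1907692703}{3} \approx -6.359 \cdot 10^{8}$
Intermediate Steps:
$v = 140$ ($v = 20 \cdot 7 = 140$)
$M{\left(o \right)} = \frac{2 o}{9 \left(-154 + o\right)}$ ($M{\left(o \right)} = \frac{\left(o + o\right) \frac{1}{o - 154}}{9} = \frac{2 o \frac{1}{-154 + o}}{9} = \frac{2 o}{9 \left(-154 + o\right)}$)
$\left(-15257 + M{\left(v \right)}\right) \left(41550 + \left(-41 - 82\right) K{\left(-4,10 \right)}\right) = \left(-15257 + \frac{2}{9} \cdot 140 \frac{1}{-154 + 140}\right) \left(41550 + \left(-41 - 82\right) \left(-1\right)\right) = \left(-15257 + \frac{2}{9} \cdot 140 \frac{1}{-14}\right) \left(41550 - -123\right) = \left(-15257 + \frac{2}{9} \cdot 140 \left(- \frac{1}{14}\right)\right) \left(41550 + 123\right) = \left(-15257 - \frac{20}{9}\right) 41673 = \left(- \frac{137333}{9}\right) 41673 = - \frac{1907692703}{3}$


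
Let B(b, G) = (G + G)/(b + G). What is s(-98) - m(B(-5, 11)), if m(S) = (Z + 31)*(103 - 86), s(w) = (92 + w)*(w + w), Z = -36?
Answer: 1261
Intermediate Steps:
B(b, G) = 2*G/(G + b) (B(b, G) = (2*G)/(G + b) = 2*G/(G + b))
s(w) = 2*w*(92 + w) (s(w) = (92 + w)*(2*w) = 2*w*(92 + w))
m(S) = -85 (m(S) = (-36 + 31)*(103 - 86) = -5*17 = -85)
s(-98) - m(B(-5, 11)) = 2*(-98)*(92 - 98) - 1*(-85) = 2*(-98)*(-6) + 85 = 1176 + 85 = 1261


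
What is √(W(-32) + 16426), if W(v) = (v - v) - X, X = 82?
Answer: 6*√454 ≈ 127.84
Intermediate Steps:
W(v) = -82 (W(v) = (v - v) - 1*82 = 0 - 82 = -82)
√(W(-32) + 16426) = √(-82 + 16426) = √16344 = 6*√454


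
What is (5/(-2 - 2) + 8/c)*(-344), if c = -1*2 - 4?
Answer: 2666/3 ≈ 888.67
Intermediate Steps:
c = -6 (c = -2 - 4 = -6)
(5/(-2 - 2) + 8/c)*(-344) = (5/(-2 - 2) + 8/(-6))*(-344) = (5/(-4) + 8*(-⅙))*(-344) = (5*(-¼) - 4/3)*(-344) = (-5/4 - 4/3)*(-344) = -31/12*(-344) = 2666/3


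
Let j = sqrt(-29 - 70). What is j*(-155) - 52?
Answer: -52 - 465*I*sqrt(11) ≈ -52.0 - 1542.2*I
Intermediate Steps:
j = 3*I*sqrt(11) (j = sqrt(-99) = 3*I*sqrt(11) ≈ 9.9499*I)
j*(-155) - 52 = (3*I*sqrt(11))*(-155) - 52 = -465*I*sqrt(11) - 52 = -52 - 465*I*sqrt(11)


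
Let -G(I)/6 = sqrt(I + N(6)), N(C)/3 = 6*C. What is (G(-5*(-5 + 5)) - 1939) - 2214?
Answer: -4153 - 36*sqrt(3) ≈ -4215.4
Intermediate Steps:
N(C) = 18*C (N(C) = 3*(6*C) = 18*C)
G(I) = -6*sqrt(108 + I) (G(I) = -6*sqrt(I + 18*6) = -6*sqrt(I + 108) = -6*sqrt(108 + I))
(G(-5*(-5 + 5)) - 1939) - 2214 = (-6*sqrt(108 - 5*(-5 + 5)) - 1939) - 2214 = (-6*sqrt(108 - 5*0) - 1939) - 2214 = (-6*sqrt(108 + 0) - 1939) - 2214 = (-36*sqrt(3) - 1939) - 2214 = (-1939 - 36*sqrt(3)) - 2214 = -4153 - 36*sqrt(3)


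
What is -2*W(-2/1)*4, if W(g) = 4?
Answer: -32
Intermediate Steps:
-2*W(-2/1)*4 = -2*4*4 = -8*4 = -32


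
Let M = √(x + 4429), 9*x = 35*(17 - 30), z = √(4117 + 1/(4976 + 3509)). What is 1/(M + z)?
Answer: 25455/(3*√296404349810 + 8485*√39406) ≈ 0.0076726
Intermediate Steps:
z = √296404349810/8485 (z = √(4117 + 1/8485) = √(34932746/8485) = √296404349810/8485 ≈ 64.164)
x = -455/9 (x = (35*(17 - 30))/9 = (35*(-13))/9 = (⅑)*(-455) = -455/9 ≈ -50.556)
M = √39406/3 (M = √(-455/9 + 4429) = √(39406/9) = √39406/3 ≈ 66.170)
1/(M + z) = 1/(√39406/3 + √296404349810/8485)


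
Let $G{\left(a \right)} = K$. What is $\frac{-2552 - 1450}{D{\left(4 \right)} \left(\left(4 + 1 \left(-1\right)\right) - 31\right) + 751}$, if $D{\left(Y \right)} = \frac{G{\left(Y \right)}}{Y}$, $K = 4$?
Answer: $- \frac{1334}{241} \approx -5.5353$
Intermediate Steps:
$G{\left(a \right)} = 4$
$D{\left(Y \right)} = \frac{4}{Y}$
$\frac{-2552 - 1450}{D{\left(4 \right)} \left(\left(4 + 1 \left(-1\right)\right) - 31\right) + 751} = \frac{-2552 - 1450}{\frac{4}{4} \left(\left(4 + 1 \left(-1\right)\right) - 31\right) + 751} = - \frac{4002}{4 \cdot \frac{1}{4} \left(\left(4 - 1\right) - 31\right) + 751} = - \frac{4002}{1 \left(3 - 31\right) + 751} = - \frac{4002}{1 \left(-28\right) + 751} = - \frac{4002}{-28 + 751} = - \frac{4002}{723} = \left(-4002\right) \frac{1}{723} = - \frac{1334}{241}$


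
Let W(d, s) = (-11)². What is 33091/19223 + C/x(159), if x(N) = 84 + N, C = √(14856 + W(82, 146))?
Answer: 33091/19223 + √14977/243 ≈ 2.2251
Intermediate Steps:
W(d, s) = 121
C = √14977 (C = √(14856 + 121) = √14977 ≈ 122.38)
33091/19223 + C/x(159) = 33091/19223 + √14977/(84 + 159) = 33091*(1/19223) + √14977/243 = 33091/19223 + √14977*(1/243) = 33091/19223 + √14977/243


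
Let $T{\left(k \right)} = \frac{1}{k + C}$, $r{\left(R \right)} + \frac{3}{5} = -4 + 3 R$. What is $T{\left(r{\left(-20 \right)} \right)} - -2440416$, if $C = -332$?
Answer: $\frac{4839344923}{1983} \approx 2.4404 \cdot 10^{6}$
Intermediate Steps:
$r{\left(R \right)} = - \frac{23}{5} + 3 R$ ($r{\left(R \right)} = - \frac{3}{5} + \left(-4 + 3 R\right) = - \frac{23}{5} + 3 R$)
$T{\left(k \right)} = \frac{1}{-332 + k}$ ($T{\left(k \right)} = \frac{1}{k - 332} = \frac{1}{-332 + k}$)
$T{\left(r{\left(-20 \right)} \right)} - -2440416 = \frac{1}{-332 + \left(- \frac{23}{5} + 3 \left(-20\right)\right)} - -2440416 = \frac{1}{-332 - \frac{323}{5}} + 2440416 = \frac{1}{- \frac{1983}{5}} + 2440416 = - \frac{5}{1983} + 2440416 = \frac{4839344923}{1983}$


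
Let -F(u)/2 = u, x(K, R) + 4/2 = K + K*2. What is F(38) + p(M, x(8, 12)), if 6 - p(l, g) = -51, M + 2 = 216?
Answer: -19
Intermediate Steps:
x(K, R) = -2 + 3*K (x(K, R) = -2 + (K + K*2) = -2 + (K + 2*K) = -2 + 3*K)
F(u) = -2*u
M = 214 (M = -2 + 216 = 214)
p(l, g) = 57 (p(l, g) = 6 - 1*(-51) = 6 + 51 = 57)
F(38) + p(M, x(8, 12)) = -2*38 + 57 = -76 + 57 = -19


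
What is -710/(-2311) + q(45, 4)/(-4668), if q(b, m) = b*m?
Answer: 241525/898979 ≈ 0.26867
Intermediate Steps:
-710/(-2311) + q(45, 4)/(-4668) = -710/(-2311) + (45*4)/(-4668) = -710*(-1/2311) + 180*(-1/4668) = 710/2311 - 15/389 = 241525/898979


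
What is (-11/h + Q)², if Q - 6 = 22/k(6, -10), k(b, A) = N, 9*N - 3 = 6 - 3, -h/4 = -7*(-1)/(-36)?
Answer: 30276/49 ≈ 617.88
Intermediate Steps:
h = 7/9 (h = -4*(-7*(-1))/(-36) = -28*(-1)/36 = -4*(-7/36) = 7/9 ≈ 0.77778)
N = ⅔ (N = ⅓ + (6 - 3)/9 = ⅓ + (⅑)*3 = ⅓ + ⅓ = ⅔ ≈ 0.66667)
k(b, A) = ⅔
Q = 39 (Q = 6 + 22/(⅔) = 6 + 22*(3/2) = 6 + 33 = 39)
(-11/h + Q)² = (-11/7/9 + 39)² = (-11*9/7 + 39)² = (-99/7 + 39)² = (174/7)² = 30276/49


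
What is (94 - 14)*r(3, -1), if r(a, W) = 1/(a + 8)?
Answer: 80/11 ≈ 7.2727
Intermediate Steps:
r(a, W) = 1/(8 + a)
(94 - 14)*r(3, -1) = (94 - 14)/(8 + 3) = 80/11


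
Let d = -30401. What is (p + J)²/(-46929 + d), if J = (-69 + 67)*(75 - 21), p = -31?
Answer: -19321/77330 ≈ -0.24985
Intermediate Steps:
J = -108 (J = -2*54 = -108)
(p + J)²/(-46929 + d) = (-31 - 108)²/(-46929 - 30401) = (-139)²/(-77330) = 19321*(-1/77330) = -19321/77330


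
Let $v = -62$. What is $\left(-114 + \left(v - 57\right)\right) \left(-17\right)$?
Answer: $3961$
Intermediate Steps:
$\left(-114 + \left(v - 57\right)\right) \left(-17\right) = \left(-114 - 119\right) \left(-17\right) = \left(-233\right) \left(-17\right) = 3961$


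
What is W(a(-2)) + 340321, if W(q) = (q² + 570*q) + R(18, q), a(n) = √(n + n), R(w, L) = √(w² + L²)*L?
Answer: 340317 + 1140*I + 16*I*√5 ≈ 3.4032e+5 + 1175.8*I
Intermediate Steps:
R(w, L) = L*√(L² + w²) (R(w, L) = √(L² + w²)*L = L*√(L² + w²))
a(n) = √2*√n (a(n) = √(2*n) = √2*√n)
W(q) = q² + 570*q + q*√(324 + q²) (W(q) = (q² + 570*q) + q*√(q² + 18²) = (q² + 570*q) + q*√(q² + 324) = (q² + 570*q) + q*√(324 + q²) = q² + 570*q + q*√(324 + q²))
W(a(-2)) + 340321 = (√2*√(-2))*(570 + √2*√(-2) + √(324 + (√2*√(-2))²)) + 340321 = (√2*(I*√2))*(570 + √2*(I*√2) + √(324 + (√2*(I*√2))²)) + 340321 = (2*I)*(570 + 2*I + √(324 + (2*I)²)) + 340321 = (2*I)*(570 + 2*I + √(324 - 4)) + 340321 = (2*I)*(570 + 2*I + √320) + 340321 = (2*I)*(570 + 2*I + 8*√5) + 340321 = 2*I*(570 + 2*I + 8*√5) + 340321 = 340321 + 2*I*(570 + 2*I + 8*√5)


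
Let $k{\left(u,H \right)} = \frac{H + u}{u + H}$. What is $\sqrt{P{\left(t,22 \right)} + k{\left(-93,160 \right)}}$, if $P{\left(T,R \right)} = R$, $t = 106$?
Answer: $\sqrt{23} \approx 4.7958$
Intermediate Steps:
$k{\left(u,H \right)} = 1$ ($k{\left(u,H \right)} = \frac{H + u}{H + u} = 1$)
$\sqrt{P{\left(t,22 \right)} + k{\left(-93,160 \right)}} = \sqrt{22 + 1} = \sqrt{23}$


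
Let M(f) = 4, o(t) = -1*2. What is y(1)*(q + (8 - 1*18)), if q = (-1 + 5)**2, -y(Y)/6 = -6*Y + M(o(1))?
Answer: 72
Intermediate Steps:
o(t) = -2
y(Y) = -24 + 36*Y (y(Y) = -6*(-6*Y + 4) = -6*(4 - 6*Y) = -24 + 36*Y)
q = 16 (q = 4**2 = 16)
y(1)*(q + (8 - 1*18)) = (-24 + 36*1)*(16 + (8 - 1*18)) = (-24 + 36)*(16 + (8 - 18)) = 12*(16 - 10) = 12*6 = 72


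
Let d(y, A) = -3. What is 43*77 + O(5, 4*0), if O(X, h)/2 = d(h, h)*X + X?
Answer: 3291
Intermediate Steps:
O(X, h) = -4*X (O(X, h) = 2*(-3*X + X) = 2*(-2*X) = -4*X)
43*77 + O(5, 4*0) = 43*77 - 4*5 = 3311 - 20 = 3291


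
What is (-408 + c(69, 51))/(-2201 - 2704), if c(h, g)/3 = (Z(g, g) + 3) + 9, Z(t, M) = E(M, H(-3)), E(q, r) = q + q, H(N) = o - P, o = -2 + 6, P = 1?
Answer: 22/1635 ≈ 0.013456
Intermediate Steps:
o = 4
H(N) = 3 (H(N) = 4 - 1*1 = 4 - 1 = 3)
E(q, r) = 2*q
Z(t, M) = 2*M
c(h, g) = 36 + 6*g (c(h, g) = 3*((2*g + 3) + 9) = 3*((3 + 2*g) + 9) = 3*(12 + 2*g) = 36 + 6*g)
(-408 + c(69, 51))/(-2201 - 2704) = (-408 + (36 + 6*51))/(-2201 - 2704) = (-408 + (36 + 306))/(-4905) = (-408 + 342)*(-1/4905) = -66*(-1/4905) = 22/1635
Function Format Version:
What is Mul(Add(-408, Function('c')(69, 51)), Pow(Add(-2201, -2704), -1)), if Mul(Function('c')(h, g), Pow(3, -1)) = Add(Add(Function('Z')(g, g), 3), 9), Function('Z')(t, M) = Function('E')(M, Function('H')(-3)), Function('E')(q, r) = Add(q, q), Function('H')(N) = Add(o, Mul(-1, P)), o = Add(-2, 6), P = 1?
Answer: Rational(22, 1635) ≈ 0.013456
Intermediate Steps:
o = 4
Function('H')(N) = 3 (Function('H')(N) = Add(4, Mul(-1, 1)) = Add(4, -1) = 3)
Function('E')(q, r) = Mul(2, q)
Function('Z')(t, M) = Mul(2, M)
Function('c')(h, g) = Add(36, Mul(6, g)) (Function('c')(h, g) = Mul(3, Add(Add(Mul(2, g), 3), 9)) = Mul(3, Add(Add(3, Mul(2, g)), 9)) = Mul(3, Add(12, Mul(2, g))) = Add(36, Mul(6, g)))
Mul(Add(-408, Function('c')(69, 51)), Pow(Add(-2201, -2704), -1)) = Mul(Add(-408, Add(36, Mul(6, 51))), Pow(Add(-2201, -2704), -1)) = Mul(Add(-408, Add(36, 306)), Pow(-4905, -1)) = Mul(Add(-408, 342), Rational(-1, 4905)) = Mul(-66, Rational(-1, 4905)) = Rational(22, 1635)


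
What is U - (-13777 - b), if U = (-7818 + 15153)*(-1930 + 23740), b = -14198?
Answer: 159975929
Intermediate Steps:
U = 159976350 (U = 7335*21810 = 159976350)
U - (-13777 - b) = 159976350 - (-13777 - 1*(-14198)) = 159976350 - (-13777 + 14198) = 159976350 - 1*421 = 159976350 - 421 = 159975929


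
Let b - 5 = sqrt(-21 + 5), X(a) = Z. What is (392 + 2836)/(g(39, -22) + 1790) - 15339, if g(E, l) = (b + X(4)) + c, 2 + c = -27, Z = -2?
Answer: -2982803511/194482 - 807*I/194482 ≈ -15337.0 - 0.0041495*I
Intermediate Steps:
c = -29 (c = -2 - 27 = -29)
X(a) = -2
b = 5 + 4*I (b = 5 + sqrt(-21 + 5) = 5 + sqrt(-16) = 5 + 4*I ≈ 5.0 + 4.0*I)
g(E, l) = -26 + 4*I (g(E, l) = ((5 + 4*I) - 2) - 29 = (3 + 4*I) - 29 = -26 + 4*I)
(392 + 2836)/(g(39, -22) + 1790) - 15339 = (392 + 2836)/((-26 + 4*I) + 1790) - 15339 = 3228/(1764 + 4*I) - 15339 = 3228*((1764 - 4*I)/3111712) - 15339 = 807*(1764 - 4*I)/777928 - 15339 = -15339 + 807*(1764 - 4*I)/777928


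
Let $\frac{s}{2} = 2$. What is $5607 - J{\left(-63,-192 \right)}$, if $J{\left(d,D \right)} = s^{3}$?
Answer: $5543$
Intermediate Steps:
$s = 4$ ($s = 2 \cdot 2 = 4$)
$J{\left(d,D \right)} = 64$ ($J{\left(d,D \right)} = 4^{3} = 64$)
$5607 - J{\left(-63,-192 \right)} = 5607 - 64 = 5543$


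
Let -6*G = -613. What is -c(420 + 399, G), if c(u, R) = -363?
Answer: 363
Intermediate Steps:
G = 613/6 (G = -1/6*(-613) = 613/6 ≈ 102.17)
-c(420 + 399, G) = -1*(-363) = 363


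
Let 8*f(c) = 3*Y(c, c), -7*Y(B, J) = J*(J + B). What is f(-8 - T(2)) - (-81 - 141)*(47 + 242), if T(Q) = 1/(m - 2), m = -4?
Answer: 21554879/336 ≈ 64151.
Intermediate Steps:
Y(B, J) = -J*(B + J)/7 (Y(B, J) = -J*(J + B)/7 = -J*(B + J)/7)
T(Q) = -⅙ (T(Q) = 1/(-4 - 2) = 1/(-6) = -⅙)
f(c) = -3*c²/28 (f(c) = (3*(-c*(c + c)/7))/8 = (3*(-c*2*c/7))/8 = (3*(-2*c²/7))/8 = (-6*c²/7)/8 = -3*c²/28)
f(-8 - T(2)) - (-81 - 141)*(47 + 242) = -3*(-8 - 1*(-⅙))²/28 - (-81 - 141)*(47 + 242) = -3*(-8 + ⅙)²/28 - (-222)*289 = -3*(-47/6)²/28 - 1*(-64158) = -3/28*2209/36 + 64158 = -2209/336 + 64158 = 21554879/336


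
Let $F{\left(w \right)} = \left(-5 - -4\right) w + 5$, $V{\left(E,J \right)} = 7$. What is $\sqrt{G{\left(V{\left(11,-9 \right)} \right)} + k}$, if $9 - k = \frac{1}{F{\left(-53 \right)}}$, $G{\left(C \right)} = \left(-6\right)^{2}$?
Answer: $\frac{\sqrt{151322}}{58} \approx 6.7069$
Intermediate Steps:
$F{\left(w \right)} = 5 - w$ ($F{\left(w \right)} = \left(-5 + 4\right) w + 5 = - w + 5 = 5 - w$)
$G{\left(C \right)} = 36$
$k = \frac{521}{58}$ ($k = 9 - \frac{1}{5 - -53} = 9 - \frac{1}{5 + 53} = 9 - \frac{1}{58} = \frac{521}{58} \approx 8.9828$)
$\sqrt{G{\left(V{\left(11,-9 \right)} \right)} + k} = \sqrt{36 + \frac{521}{58}} = \sqrt{\frac{2609}{58}} = \frac{\sqrt{151322}}{58}$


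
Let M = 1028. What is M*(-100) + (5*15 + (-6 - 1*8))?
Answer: -102739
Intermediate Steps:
M*(-100) + (5*15 + (-6 - 1*8)) = 1028*(-100) + (5*15 + (-6 - 1*8)) = -102800 + (75 + (-6 - 8)) = -102800 + (75 - 14) = -102800 + 61 = -102739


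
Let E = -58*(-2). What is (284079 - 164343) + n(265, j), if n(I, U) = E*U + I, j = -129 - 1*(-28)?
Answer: 108285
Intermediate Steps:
E = 116
j = -101 (j = -129 + 28 = -101)
n(I, U) = I + 116*U (n(I, U) = 116*U + I = I + 116*U)
(284079 - 164343) + n(265, j) = (284079 - 164343) + (265 + 116*(-101)) = 119736 + (265 - 11716) = 119736 - 11451 = 108285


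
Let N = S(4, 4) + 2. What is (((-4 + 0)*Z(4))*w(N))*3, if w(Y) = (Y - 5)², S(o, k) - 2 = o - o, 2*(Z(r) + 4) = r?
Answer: 24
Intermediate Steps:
Z(r) = -4 + r/2
S(o, k) = 2 (S(o, k) = 2 + (o - o) = 2 + 0 = 2)
N = 4 (N = 2 + 2 = 4)
w(Y) = (-5 + Y)²
(((-4 + 0)*Z(4))*w(N))*3 = (((-4 + 0)*(-4 + (½)*4))*(-5 + 4)²)*3 = (-4*(-4 + 2)*(-1)²)*3 = (-4*(-2)*1)*3 = (8*1)*3 = 8*3 = 24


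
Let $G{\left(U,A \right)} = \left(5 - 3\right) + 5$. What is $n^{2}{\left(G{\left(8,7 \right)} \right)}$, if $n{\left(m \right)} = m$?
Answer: $49$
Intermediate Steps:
$G{\left(U,A \right)} = 7$ ($G{\left(U,A \right)} = 2 + 5 = 7$)
$n^{2}{\left(G{\left(8,7 \right)} \right)} = 7^{2} = 49$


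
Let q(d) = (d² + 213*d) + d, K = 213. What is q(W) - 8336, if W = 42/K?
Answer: -41808864/5041 ≈ -8293.8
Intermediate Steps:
W = 14/71 (W = 42/213 = 42*(1/213) = 14/71 ≈ 0.19718)
q(d) = d² + 214*d
q(W) - 8336 = 14*(214 + 14/71)/71 - 8336 = (14/71)*(15208/71) - 8336 = 212912/5041 - 8336 = -41808864/5041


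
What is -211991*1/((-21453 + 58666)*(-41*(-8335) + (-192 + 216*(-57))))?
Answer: -211991/12251673203 ≈ -1.7303e-5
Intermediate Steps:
-211991*1/((-21453 + 58666)*(-41*(-8335) + (-192 + 216*(-57)))) = -211991*1/(37213*(341735 + (-192 - 12312))) = -211991*1/(37213*(341735 - 12504)) = -211991/(329231*37213) = -211991/12251673203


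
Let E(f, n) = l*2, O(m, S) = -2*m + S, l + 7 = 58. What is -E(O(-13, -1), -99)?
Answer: -102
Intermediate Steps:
l = 51 (l = -7 + 58 = 51)
O(m, S) = S - 2*m
E(f, n) = 102 (E(f, n) = 51*2 = 102)
-E(O(-13, -1), -99) = -1*102 = -102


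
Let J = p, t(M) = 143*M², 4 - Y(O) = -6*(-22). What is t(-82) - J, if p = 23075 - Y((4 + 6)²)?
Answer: 938329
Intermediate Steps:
Y(O) = -128 (Y(O) = 4 - (-6)*(-22) = 4 - 1*132 = 4 - 132 = -128)
p = 23203 (p = 23075 - 1*(-128) = 23075 + 128 = 23203)
J = 23203
t(-82) - J = 143*(-82)² - 1*23203 = 143*6724 - 23203 = 961532 - 23203 = 938329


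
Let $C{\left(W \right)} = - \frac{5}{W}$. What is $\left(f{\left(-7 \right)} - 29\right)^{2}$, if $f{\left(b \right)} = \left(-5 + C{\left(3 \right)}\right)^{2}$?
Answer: $\frac{19321}{81} \approx 238.53$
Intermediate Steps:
$f{\left(b \right)} = \frac{400}{9}$ ($f{\left(b \right)} = \left(-5 - \frac{5}{3}\right)^{2} = \left(- \frac{20}{3}\right)^{2} = \frac{400}{9}$)
$\left(f{\left(-7 \right)} - 29\right)^{2} = \left(\frac{400}{9} - 29\right)^{2} = \left(\frac{139}{9}\right)^{2} = \frac{19321}{81}$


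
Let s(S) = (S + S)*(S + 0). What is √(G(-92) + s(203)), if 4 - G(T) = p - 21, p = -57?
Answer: 50*√33 ≈ 287.23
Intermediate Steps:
s(S) = 2*S² (s(S) = (2*S)*S = 2*S²)
G(T) = 82 (G(T) = 4 - (-57 - 21) = 4 - 1*(-78) = 4 + 78 = 82)
√(G(-92) + s(203)) = √(82 + 2*203²) = √(82 + 2*41209) = √(82 + 82418) = √82500 = 50*√33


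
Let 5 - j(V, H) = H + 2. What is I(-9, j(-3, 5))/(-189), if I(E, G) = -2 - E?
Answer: -1/27 ≈ -0.037037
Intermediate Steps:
j(V, H) = 3 - H (j(V, H) = 5 - (H + 2) = 5 - (2 + H) = 5 + (-2 - H) = 3 - H)
I(-9, j(-3, 5))/(-189) = (-2 - 1*(-9))/(-189) = (-2 + 9)*(-1/189) = 7*(-1/189) = -1/27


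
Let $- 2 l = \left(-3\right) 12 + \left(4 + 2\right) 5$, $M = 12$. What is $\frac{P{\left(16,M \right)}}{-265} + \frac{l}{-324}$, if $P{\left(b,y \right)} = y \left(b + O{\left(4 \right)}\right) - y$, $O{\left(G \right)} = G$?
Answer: $- \frac{24889}{28620} \approx -0.86964$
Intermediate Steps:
$P{\left(b,y \right)} = - y + y \left(4 + b\right)$ ($P{\left(b,y \right)} = y \left(b + 4\right) - y = y \left(4 + b\right) - y = - y + y \left(4 + b\right)$)
$l = 3$ ($l = - \frac{\left(-3\right) 12 + \left(4 + 2\right) 5}{2} = - \frac{-36 + 6 \cdot 5}{2} = - \frac{-36 + 30}{2} = \left(- \frac{1}{2}\right) \left(-6\right) = 3$)
$\frac{P{\left(16,M \right)}}{-265} + \frac{l}{-324} = \frac{12 \left(3 + 16\right)}{-265} + \frac{3}{-324} = 12 \cdot 19 \left(- \frac{1}{265}\right) + 3 \left(- \frac{1}{324}\right) = 228 \left(- \frac{1}{265}\right) - \frac{1}{108} = - \frac{228}{265} - \frac{1}{108} = - \frac{24889}{28620}$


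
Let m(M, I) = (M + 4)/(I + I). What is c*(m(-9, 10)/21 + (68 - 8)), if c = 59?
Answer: 297301/84 ≈ 3539.3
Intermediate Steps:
m(M, I) = (4 + M)/(2*I) (m(M, I) = (4 + M)/((2*I)) = (4 + M)*(1/(2*I)) = (4 + M)/(2*I))
c*(m(-9, 10)/21 + (68 - 8)) = 59*(((½)*(4 - 9)/10)/21 + (68 - 8)) = 59*(((½)*(⅒)*(-5))*(1/21) + 60) = 59*(-¼*1/21 + 60) = 59*(-1/84 + 60) = 59*(5039/84) = 297301/84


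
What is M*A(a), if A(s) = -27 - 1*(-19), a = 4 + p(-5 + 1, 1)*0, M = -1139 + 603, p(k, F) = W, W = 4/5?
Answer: 4288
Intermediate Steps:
W = 4/5 (W = 4*(1/5) = 4/5 ≈ 0.80000)
p(k, F) = 4/5
M = -536
a = 4 (a = 4 + (4/5)*0 = 4 + 0 = 4)
A(s) = -8 (A(s) = -27 + 19 = -8)
M*A(a) = -536*(-8) = 4288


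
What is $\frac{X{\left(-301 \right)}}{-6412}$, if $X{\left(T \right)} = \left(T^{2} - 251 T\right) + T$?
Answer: $- \frac{23693}{916} \approx -25.866$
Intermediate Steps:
$X{\left(T \right)} = T^{2} - 250 T$
$\frac{X{\left(-301 \right)}}{-6412} = \frac{\left(-301\right) \left(-250 - 301\right)}{-6412} = \left(-301\right) \left(-551\right) \left(- \frac{1}{6412}\right) = 165851 \left(- \frac{1}{6412}\right) = - \frac{23693}{916}$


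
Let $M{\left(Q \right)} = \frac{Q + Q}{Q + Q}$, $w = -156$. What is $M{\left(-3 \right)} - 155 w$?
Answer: $24181$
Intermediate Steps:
$M{\left(Q \right)} = 1$ ($M{\left(Q \right)} = \frac{2 Q}{2 Q} = 2 Q \frac{1}{2 Q} = 1$)
$M{\left(-3 \right)} - 155 w = 1 - -24180 = 1 + 24180 = 24181$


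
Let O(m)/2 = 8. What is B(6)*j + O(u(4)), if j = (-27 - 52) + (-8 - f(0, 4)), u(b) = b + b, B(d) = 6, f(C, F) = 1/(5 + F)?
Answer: -1520/3 ≈ -506.67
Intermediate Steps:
u(b) = 2*b
O(m) = 16 (O(m) = 2*8 = 16)
j = -784/9 (j = (-27 - 52) + (-8 - 1/(5 + 4)) = -79 + (-8 - 1/9) = -79 + (-8 - 1*⅑) = -79 + (-8 - ⅑) = -79 - 73/9 = -784/9 ≈ -87.111)
B(6)*j + O(u(4)) = 6*(-784/9) + 16 = -1568/3 + 16 = -1520/3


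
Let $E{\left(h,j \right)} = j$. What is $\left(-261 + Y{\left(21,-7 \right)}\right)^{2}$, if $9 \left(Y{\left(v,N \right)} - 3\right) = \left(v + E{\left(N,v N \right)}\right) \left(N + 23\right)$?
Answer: $232324$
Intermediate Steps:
$Y{\left(v,N \right)} = 3 + \frac{\left(23 + N\right) \left(v + N v\right)}{9}$ ($Y{\left(v,N \right)} = 3 + \frac{\left(v + v N\right) \left(N + 23\right)}{9} = 3 + \frac{\left(v + N v\right) \left(23 + N\right)}{9} = 3 + \frac{\left(23 + N\right) \left(v + N v\right)}{9}$)
$\left(-261 + Y{\left(21,-7 \right)}\right)^{2} = \left(-261 + \left(3 + \frac{23}{9} \cdot 21 + \frac{1}{9} \cdot 21 \left(-7\right)^{2} + \frac{8}{3} \left(-7\right) 21\right)\right)^{2} = \left(-261 + \left(3 + \frac{161}{3} + \frac{1}{9} \cdot 21 \cdot 49 - 392\right)\right)^{2} = \left(-261 + \left(3 + \frac{161}{3} + \frac{343}{3} - 392\right)\right)^{2} = \left(-261 - 221\right)^{2} = \left(-482\right)^{2} = 232324$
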